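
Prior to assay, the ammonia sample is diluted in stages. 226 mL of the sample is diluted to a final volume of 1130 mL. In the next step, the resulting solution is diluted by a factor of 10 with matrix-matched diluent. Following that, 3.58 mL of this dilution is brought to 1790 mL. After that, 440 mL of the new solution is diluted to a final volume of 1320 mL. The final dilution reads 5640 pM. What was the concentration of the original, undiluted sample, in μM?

423 μM

Overall dilution factor = 5 × 10 × 500 × 3 = 7.50 × 10⁴.
Original = 5640 pM × 7.50 × 10⁴ = 4.23 × 10⁸ pM = 423 μM.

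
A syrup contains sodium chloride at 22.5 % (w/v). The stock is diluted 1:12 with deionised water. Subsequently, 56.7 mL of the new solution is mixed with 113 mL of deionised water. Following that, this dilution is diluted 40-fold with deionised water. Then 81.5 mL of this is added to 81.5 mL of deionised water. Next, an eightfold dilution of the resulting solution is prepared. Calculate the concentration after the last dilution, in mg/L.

Overall dilution factor = 12 × 2.993 × 40 × 2 × 8 = 2.30 × 10⁴.
22.5 % (w/v) / 2.30 × 10⁴ = 9.79 × 10⁻⁴ % (w/v) = 9.79 mg/L.

9.79 mg/L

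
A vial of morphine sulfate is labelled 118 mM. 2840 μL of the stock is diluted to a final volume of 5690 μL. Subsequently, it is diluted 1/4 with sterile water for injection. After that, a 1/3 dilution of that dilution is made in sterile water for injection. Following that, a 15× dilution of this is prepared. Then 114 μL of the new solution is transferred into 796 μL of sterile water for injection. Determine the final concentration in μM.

Overall dilution factor = 2.004 × 4 × 3 × 15 × 7.982 = 2879.
118 mM / 2879 = 0.0410 mM = 41.0 μM.

41.0 μM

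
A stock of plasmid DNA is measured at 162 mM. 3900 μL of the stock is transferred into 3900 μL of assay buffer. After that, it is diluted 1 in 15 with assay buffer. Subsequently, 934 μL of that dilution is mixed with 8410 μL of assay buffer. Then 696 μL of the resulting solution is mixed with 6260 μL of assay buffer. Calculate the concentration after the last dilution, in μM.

Overall dilution factor = 2 × 15 × 10.00 × 9.994 = 3000.
162 mM / 3000 = 0.0540 mM = 54.0 μM.

54.0 μM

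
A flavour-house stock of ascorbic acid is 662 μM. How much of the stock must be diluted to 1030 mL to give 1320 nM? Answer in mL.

1320 nM = 1.32 μM.
V₁ = C₂V₂/C₁ = 1.32 × 1030 / 662 = 2.05 mL.

2.05 mL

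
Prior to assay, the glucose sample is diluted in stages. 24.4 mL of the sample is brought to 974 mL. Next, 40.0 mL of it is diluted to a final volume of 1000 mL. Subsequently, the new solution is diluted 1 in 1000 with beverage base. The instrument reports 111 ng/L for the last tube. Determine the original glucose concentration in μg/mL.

111 μg/mL

Overall dilution factor = 39.92 × 25 × 1000 = 9.98 × 10⁵.
Original = 111 ng/L × 9.98 × 10⁵ = 1.11 × 10⁸ ng/L = 111 μg/mL.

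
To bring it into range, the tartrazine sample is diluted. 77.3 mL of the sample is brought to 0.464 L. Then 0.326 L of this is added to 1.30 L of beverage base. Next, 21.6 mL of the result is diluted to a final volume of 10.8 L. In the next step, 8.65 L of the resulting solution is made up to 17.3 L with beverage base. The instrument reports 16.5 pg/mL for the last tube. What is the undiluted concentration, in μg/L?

Overall dilution factor = 6.003 × 4.988 × 500 × 2 = 2.99 × 10⁴.
Original = 16.5 pg/mL × 2.99 × 10⁴ = 4.94 × 10⁵ pg/mL = 494 μg/L.

494 μg/L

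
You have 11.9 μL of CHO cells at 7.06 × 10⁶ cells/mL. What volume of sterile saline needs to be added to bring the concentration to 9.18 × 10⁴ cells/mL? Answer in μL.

903 μL

V₂ = C₁V₁/C₂ = 7.06 × 10⁶ × 11.9 / 9.18 × 10⁴ = 915 μL.
Diluent to add = V₂ − V₁ = 915 − 11.9 = 903 μL.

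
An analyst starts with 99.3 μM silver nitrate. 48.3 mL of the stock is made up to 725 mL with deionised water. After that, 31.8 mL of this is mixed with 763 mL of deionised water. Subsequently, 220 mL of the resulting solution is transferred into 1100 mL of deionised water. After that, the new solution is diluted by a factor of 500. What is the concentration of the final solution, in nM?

Overall dilution factor = 15.01 × 24.99 × 6 × 500 = 1.13 × 10⁶.
99.3 μM / 1.13 × 10⁶ = 8.82 × 10⁻⁵ μM = 0.0882 nM.

0.0882 nM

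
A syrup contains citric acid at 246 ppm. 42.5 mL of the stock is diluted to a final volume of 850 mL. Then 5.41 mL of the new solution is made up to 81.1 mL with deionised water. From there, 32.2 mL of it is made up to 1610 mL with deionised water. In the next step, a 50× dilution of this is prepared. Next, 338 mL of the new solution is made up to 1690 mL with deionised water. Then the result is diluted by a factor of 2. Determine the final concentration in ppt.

Overall dilution factor = 20 × 14.99 × 50 × 50 × 5 × 2 = 7.50 × 10⁶.
246 ppm / 7.50 × 10⁶ = 3.28 × 10⁻⁵ ppm = 32.8 ppt.

32.8 ppt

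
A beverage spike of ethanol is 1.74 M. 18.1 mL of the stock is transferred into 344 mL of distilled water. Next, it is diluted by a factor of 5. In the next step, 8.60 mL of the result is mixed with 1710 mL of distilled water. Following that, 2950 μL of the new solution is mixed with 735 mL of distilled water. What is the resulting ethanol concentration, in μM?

0.348 μM

Overall dilution factor = 20.01 × 5 × 199.8 × 250.2 = 5.00 × 10⁶.
1.74 M / 5.00 × 10⁶ = 3.48 × 10⁻⁷ M = 0.348 μM.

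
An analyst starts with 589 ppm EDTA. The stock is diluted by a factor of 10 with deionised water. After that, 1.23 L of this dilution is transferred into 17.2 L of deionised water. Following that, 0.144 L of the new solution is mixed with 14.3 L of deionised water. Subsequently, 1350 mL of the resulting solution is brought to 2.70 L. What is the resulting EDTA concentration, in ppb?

Overall dilution factor = 10 × 14.98 × 100.3 × 2 = 3.01 × 10⁴.
589 ppm / 3.01 × 10⁴ = 0.0196 ppm = 19.6 ppb.

19.6 ppb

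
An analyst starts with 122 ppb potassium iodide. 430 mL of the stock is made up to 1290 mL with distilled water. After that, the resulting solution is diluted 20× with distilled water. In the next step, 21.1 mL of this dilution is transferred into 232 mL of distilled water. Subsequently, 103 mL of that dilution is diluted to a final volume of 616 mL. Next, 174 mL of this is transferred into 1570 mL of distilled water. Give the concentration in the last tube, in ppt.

2.83 ppt

Overall dilution factor = 3 × 20 × 12.00 × 5.981 × 10.02 = 4.31 × 10⁴.
122 ppb / 4.31 × 10⁴ = 2.83 × 10⁻³ ppb = 2.83 ppt.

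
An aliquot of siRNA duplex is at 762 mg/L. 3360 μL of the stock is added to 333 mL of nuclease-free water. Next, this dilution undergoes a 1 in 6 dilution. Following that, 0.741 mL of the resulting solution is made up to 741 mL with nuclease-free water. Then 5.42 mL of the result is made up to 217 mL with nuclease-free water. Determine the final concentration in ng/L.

Overall dilution factor = 100.1 × 6 × 1000 × 40.04 = 2.40 × 10⁷.
762 mg/L / 2.40 × 10⁷ = 3.17 × 10⁻⁵ mg/L = 31.7 ng/L.

31.7 ng/L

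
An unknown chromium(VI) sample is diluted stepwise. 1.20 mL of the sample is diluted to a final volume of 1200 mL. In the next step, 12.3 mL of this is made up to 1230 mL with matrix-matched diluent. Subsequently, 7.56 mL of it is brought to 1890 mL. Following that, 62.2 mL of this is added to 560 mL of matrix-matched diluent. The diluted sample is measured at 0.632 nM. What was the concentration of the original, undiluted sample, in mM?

Overall dilution factor = 1000 × 100 × 250 × 10.00 = 2.50 × 10⁸.
Original = 0.632 nM × 2.50 × 10⁸ = 1.58 × 10⁸ nM = 158 mM.

158 mM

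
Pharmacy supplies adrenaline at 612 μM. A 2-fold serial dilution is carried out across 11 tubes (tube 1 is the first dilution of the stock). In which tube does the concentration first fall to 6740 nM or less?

tube 7

Tube n has concentration 612 μM / 2ⁿ.
Need 2ⁿ ≥ 612 μM / 6740 nM = 90.8, so n ≥ 6.50.
First such tube: n = 7.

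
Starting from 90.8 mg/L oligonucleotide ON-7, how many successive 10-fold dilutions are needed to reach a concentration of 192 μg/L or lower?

Need 10ⁿ ≥ 473, so n ≥ log(473)/log(10) = 2.67.
Minimum whole steps: n = 3.

3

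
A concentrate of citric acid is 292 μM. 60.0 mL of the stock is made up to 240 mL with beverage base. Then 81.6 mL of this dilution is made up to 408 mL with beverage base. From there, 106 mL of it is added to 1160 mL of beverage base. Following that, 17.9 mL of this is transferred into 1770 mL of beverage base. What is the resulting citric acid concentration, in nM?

12.2 nM

Overall dilution factor = 4 × 5 × 11.94 × 99.88 = 2.39 × 10⁴.
292 μM / 2.39 × 10⁴ = 0.0122 μM = 12.2 nM.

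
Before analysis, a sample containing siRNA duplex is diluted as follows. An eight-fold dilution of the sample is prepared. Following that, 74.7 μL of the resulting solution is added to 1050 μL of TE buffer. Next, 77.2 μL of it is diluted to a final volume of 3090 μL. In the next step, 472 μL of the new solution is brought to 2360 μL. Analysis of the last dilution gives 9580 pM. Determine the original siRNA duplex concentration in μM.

231 μM

Overall dilution factor = 8 × 15.06 × 40.03 × 5 = 2.41 × 10⁴.
Original = 9580 pM × 2.41 × 10⁴ = 2.31 × 10⁸ pM = 231 μM.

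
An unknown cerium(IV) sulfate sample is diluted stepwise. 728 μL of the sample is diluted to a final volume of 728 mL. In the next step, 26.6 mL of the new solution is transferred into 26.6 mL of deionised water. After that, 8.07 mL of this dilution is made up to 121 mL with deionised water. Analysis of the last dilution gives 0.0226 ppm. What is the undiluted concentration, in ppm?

Overall dilution factor = 1000 × 2 × 14.99 = 3.00 × 10⁴.
Original = 0.0226 ppm × 3.00 × 10⁴ = 678 ppm.

678 ppm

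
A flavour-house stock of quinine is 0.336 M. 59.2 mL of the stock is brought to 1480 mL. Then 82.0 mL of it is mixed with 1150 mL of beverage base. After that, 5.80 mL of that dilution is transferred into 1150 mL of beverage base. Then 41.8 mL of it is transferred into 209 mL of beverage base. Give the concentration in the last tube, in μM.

0.748 μM

Overall dilution factor = 25 × 15.02 × 199.3 × 6 = 4.49 × 10⁵.
0.336 M / 4.49 × 10⁵ = 7.48 × 10⁻⁷ M = 0.748 μM.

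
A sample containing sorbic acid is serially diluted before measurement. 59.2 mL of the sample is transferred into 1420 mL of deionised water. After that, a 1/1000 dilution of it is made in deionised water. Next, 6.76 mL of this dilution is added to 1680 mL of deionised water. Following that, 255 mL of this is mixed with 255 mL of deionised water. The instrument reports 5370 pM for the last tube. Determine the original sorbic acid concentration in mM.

67.0 mM

Overall dilution factor = 24.99 × 1000 × 249.5 × 2 = 1.25 × 10⁷.
Original = 5370 pM × 1.25 × 10⁷ = 6.70 × 10¹⁰ pM = 67.0 mM.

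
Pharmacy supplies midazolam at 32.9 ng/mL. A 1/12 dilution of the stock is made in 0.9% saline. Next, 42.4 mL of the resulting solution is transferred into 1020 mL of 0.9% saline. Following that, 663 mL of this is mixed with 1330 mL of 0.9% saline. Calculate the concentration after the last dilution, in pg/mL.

Overall dilution factor = 12 × 25.06 × 3.006 = 904.
32.9 ng/mL / 904 = 0.0364 ng/mL = 36.4 pg/mL.

36.4 pg/mL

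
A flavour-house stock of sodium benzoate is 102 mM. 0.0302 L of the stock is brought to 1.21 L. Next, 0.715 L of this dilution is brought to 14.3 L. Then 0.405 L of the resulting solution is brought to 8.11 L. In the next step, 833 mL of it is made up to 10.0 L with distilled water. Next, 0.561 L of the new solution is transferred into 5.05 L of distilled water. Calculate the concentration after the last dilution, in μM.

Overall dilution factor = 40.07 × 20 × 20.02 × 12.00 × 10.00 = 1.93 × 10⁶.
102 mM / 1.93 × 10⁶ = 5.29 × 10⁻⁵ mM = 0.0529 μM.

0.0529 μM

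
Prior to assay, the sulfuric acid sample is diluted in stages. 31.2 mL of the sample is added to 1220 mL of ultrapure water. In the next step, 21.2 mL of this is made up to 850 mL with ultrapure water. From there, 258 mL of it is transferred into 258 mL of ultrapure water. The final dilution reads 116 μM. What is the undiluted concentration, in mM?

373 mM

Overall dilution factor = 40.10 × 40.09 × 2 = 3216.
Original = 116 μM × 3216 = 3.73 × 10⁵ μM = 373 mM.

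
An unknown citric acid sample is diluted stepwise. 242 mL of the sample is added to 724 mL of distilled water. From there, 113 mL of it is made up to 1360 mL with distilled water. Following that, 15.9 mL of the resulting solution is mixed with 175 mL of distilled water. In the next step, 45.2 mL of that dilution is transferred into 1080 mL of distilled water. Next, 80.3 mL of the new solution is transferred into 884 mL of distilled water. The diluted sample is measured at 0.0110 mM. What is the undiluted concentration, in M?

1.90 M

Overall dilution factor = 3.992 × 12.04 × 12.01 × 24.89 × 12.01 = 1.72 × 10⁵.
Original = 0.0110 mM × 1.72 × 10⁵ = 1897 mM = 1.90 M.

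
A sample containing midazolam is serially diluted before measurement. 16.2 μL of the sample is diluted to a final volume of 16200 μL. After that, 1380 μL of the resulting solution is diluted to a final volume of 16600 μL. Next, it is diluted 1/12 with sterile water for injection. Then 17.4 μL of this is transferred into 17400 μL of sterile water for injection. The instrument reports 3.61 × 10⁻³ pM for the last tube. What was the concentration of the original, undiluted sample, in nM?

522 nM

Overall dilution factor = 1000 × 12.03 × 12 × 1001 = 1.44 × 10⁸.
Original = 3.61 × 10⁻³ pM × 1.44 × 10⁸ = 5.22 × 10⁵ pM = 522 nM.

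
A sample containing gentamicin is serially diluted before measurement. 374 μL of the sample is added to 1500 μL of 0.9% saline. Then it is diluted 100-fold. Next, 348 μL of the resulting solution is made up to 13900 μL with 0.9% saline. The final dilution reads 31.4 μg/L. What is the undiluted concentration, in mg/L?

Overall dilution factor = 5.011 × 100 × 39.94 = 2.00 × 10⁴.
Original = 31.4 μg/L × 2.00 × 10⁴ = 6.28 × 10⁵ μg/L = 628 mg/L.

628 mg/L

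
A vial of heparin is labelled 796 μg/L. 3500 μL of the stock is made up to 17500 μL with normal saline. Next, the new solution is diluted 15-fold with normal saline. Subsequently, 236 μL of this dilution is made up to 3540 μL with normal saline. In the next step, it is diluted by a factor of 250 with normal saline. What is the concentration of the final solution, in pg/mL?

Overall dilution factor = 5 × 15 × 15 × 250 = 2.81 × 10⁵.
796 μg/L / 2.81 × 10⁵ = 2.83 × 10⁻³ μg/L = 2.83 pg/mL.

2.83 pg/mL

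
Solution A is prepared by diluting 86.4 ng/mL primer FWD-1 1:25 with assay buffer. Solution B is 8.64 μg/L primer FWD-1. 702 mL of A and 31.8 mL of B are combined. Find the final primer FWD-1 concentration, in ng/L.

C_A = 86.4 ng/mL / 25 = 3.46 ng/mL.
C_B = 8.64 μg/L = 8.64 ng/mL.
C_mix = (C_A·V_A + C_B·V_B)/(V_A + V_B) = (3.46×702 + 8.64×31.8) / 733.8 = 3.68 ng/mL = 3680 ng/L.

3680 ng/L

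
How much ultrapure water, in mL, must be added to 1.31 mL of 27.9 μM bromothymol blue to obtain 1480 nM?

23.4 mL

1480 nM = 1.48 μM.
V₂ = C₁V₁/C₂ = 27.9 × 1.31 / 1.48 = 24.7 mL.
Diluent to add = V₂ − V₁ = 24.7 − 1.31 = 23.4 mL.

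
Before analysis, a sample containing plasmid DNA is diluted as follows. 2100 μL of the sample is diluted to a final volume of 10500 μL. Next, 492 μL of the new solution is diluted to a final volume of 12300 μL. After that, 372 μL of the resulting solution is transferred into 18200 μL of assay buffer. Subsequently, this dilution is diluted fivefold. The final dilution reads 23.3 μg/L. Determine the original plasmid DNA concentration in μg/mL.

727 μg/mL

Overall dilution factor = 5 × 25 × 49.92 × 5 = 3.12 × 10⁴.
Original = 23.3 μg/L × 3.12 × 10⁴ = 7.27 × 10⁵ μg/L = 727 μg/mL.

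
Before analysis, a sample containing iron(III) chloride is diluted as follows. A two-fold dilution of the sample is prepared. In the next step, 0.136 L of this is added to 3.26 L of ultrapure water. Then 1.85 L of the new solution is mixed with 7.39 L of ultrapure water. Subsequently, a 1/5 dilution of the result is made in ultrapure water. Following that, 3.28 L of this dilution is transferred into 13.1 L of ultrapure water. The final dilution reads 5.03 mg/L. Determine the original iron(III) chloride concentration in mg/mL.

31.3 mg/mL

Overall dilution factor = 2 × 24.97 × 4.995 × 5 × 4.994 = 6228.
Original = 5.03 mg/L × 6228 = 3.13 × 10⁴ mg/L = 31.3 mg/mL.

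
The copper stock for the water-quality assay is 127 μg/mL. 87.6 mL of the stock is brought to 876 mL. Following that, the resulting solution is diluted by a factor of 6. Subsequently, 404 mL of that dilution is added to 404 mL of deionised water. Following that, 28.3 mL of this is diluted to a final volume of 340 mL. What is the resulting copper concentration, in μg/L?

Overall dilution factor = 10 × 6 × 2 × 12.01 = 1442.
127 μg/mL / 1442 = 0.0881 μg/mL = 88.1 μg/L.

88.1 μg/L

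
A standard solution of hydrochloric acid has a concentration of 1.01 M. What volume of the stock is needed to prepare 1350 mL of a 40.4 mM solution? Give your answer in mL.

54.0 mL

40.4 mM = 0.0404 M.
V₁ = C₂V₂/C₁ = 0.0404 × 1350 / 1.01 = 54.0 mL.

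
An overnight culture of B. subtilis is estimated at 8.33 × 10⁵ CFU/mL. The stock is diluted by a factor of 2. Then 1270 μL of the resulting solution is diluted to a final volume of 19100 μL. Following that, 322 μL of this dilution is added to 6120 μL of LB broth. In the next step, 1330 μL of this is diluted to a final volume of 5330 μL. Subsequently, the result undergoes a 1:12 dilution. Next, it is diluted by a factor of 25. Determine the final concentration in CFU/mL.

1.15 CFU/mL

Overall dilution factor = 2 × 15.04 × 20.01 × 4.008 × 12 × 25 = 7.23 × 10⁵.
8.33 × 10⁵ CFU/mL / 7.23 × 10⁵ = 1.15 CFU/mL.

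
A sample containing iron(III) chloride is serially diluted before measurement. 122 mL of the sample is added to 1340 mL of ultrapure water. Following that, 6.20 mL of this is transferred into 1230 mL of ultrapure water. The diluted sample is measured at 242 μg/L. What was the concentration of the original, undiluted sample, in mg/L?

578 mg/L

Overall dilution factor = 11.98 × 199.4 = 2389.
Original = 242 μg/L × 2389 = 5.78 × 10⁵ μg/L = 578 mg/L.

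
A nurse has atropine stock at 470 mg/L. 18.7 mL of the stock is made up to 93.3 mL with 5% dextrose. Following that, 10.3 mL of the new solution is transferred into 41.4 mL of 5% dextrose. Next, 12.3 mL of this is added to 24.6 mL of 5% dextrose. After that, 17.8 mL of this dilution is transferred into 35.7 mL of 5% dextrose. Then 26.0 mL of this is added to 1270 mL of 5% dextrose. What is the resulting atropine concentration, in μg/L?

Overall dilution factor = 4.989 × 5.019 × 3 × 3.006 × 49.85 = 1.13 × 10⁴.
470 mg/L / 1.13 × 10⁴ = 0.0418 mg/L = 41.8 μg/L.

41.8 μg/L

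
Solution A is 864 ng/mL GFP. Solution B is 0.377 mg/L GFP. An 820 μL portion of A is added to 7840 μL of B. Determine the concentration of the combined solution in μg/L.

C_B = 0.377 mg/L = 377 ng/mL.
C_mix = (C_A·V_A + C_B·V_B)/(V_A + V_B) = (864×820 + 377×7840) / 8660 = 423 ng/mL = 423 μg/L.

423 μg/L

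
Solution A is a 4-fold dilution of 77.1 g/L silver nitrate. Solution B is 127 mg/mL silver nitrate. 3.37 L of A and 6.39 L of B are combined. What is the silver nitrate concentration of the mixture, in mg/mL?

89.8 mg/mL

C_A = 77.1 g/L / 4 = 19.3 g/L.
C_B = 127 mg/mL = 127 g/L.
C_mix = (C_A·V_A + C_B·V_B)/(V_A + V_B) = (19.3×3.37 + 127×6.39) / 9.760 = 89.8 g/L = 89.8 mg/mL.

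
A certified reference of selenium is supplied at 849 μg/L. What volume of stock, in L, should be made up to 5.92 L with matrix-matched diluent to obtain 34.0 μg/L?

0.237 L

V₁ = C₂V₂/C₁ = 34.0 × 5.92 / 849 = 0.237 L.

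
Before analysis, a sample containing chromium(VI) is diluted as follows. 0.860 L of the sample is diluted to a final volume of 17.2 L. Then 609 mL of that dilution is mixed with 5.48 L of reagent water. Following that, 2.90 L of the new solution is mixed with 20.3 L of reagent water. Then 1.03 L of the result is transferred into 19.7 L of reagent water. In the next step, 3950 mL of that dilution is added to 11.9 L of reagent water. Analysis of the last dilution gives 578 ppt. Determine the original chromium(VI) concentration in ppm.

Overall dilution factor = 20 × 9.998 × 8 × 20.13 × 4.013 = 1.29 × 10⁵.
Original = 578 ppt × 1.29 × 10⁵ = 7.47 × 10⁷ ppt = 74.7 ppm.

74.7 ppm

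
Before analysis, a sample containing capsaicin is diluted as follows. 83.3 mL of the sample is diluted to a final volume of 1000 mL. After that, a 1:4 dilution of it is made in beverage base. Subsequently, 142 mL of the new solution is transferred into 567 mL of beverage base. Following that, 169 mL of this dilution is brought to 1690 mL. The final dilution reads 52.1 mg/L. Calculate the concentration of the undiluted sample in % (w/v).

12.5 % (w/v)

Overall dilution factor = 12.00 × 4 × 4.993 × 10 = 2398.
Original = 52.1 mg/L × 2398 = 1.25 × 10⁵ mg/L = 12.5 % (w/v).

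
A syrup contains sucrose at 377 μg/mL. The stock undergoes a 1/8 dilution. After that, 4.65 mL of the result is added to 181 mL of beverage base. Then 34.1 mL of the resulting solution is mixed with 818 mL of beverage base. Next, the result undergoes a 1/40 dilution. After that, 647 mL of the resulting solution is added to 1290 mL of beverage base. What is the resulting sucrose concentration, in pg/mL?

Overall dilution factor = 8 × 39.92 × 24.99 × 40 × 2.994 = 9.56 × 10⁵.
377 μg/mL / 9.56 × 10⁵ = 3.94 × 10⁻⁴ μg/mL = 394 pg/mL.

394 pg/mL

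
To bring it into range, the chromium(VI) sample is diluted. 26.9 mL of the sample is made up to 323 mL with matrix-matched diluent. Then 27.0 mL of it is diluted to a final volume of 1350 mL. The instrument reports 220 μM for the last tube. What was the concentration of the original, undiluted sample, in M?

0.132 M

Overall dilution factor = 12.01 × 50 = 600.
Original = 220 μM × 600 = 1.32 × 10⁵ μM = 0.132 M.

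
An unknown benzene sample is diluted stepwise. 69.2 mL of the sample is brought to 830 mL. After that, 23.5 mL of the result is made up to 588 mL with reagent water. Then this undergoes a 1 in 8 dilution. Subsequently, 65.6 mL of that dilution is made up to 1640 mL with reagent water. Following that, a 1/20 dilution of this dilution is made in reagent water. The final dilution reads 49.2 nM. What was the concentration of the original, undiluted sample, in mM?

59.1 mM

Overall dilution factor = 11.99 × 25.02 × 8 × 25 × 20 = 1.20 × 10⁶.
Original = 49.2 nM × 1.20 × 10⁶ = 5.91 × 10⁷ nM = 59.1 mM.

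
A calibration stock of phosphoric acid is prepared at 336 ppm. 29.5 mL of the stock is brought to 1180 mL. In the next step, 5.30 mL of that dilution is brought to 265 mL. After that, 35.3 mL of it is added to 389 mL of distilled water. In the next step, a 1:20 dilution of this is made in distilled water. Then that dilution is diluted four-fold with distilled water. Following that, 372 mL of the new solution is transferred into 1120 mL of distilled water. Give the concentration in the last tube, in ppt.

Overall dilution factor = 40 × 50 × 12.02 × 20 × 4 × 4.011 = 7.71 × 10⁶.
336 ppm / 7.71 × 10⁶ = 4.36 × 10⁻⁵ ppm = 43.6 ppt.

43.6 ppt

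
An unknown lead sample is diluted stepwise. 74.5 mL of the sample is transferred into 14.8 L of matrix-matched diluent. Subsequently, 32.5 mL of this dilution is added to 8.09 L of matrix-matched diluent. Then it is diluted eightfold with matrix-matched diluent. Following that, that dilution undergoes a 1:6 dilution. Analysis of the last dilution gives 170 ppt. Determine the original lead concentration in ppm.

Overall dilution factor = 199.7 × 249.9 × 8 × 6 = 2.40 × 10⁶.
Original = 170 ppt × 2.40 × 10⁶ = 4.07 × 10⁸ ppt = 407 ppm.

407 ppm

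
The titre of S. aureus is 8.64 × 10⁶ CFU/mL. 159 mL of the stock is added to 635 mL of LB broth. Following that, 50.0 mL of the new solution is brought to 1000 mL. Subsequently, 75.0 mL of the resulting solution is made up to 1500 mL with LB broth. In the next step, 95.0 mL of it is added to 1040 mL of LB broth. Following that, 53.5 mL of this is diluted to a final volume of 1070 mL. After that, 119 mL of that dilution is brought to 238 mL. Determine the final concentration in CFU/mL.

9.05 CFU/mL

Overall dilution factor = 4.994 × 20 × 20 × 11.95 × 20 × 2 = 9.55 × 10⁵.
8.64 × 10⁶ CFU/mL / 9.55 × 10⁵ = 9.05 CFU/mL.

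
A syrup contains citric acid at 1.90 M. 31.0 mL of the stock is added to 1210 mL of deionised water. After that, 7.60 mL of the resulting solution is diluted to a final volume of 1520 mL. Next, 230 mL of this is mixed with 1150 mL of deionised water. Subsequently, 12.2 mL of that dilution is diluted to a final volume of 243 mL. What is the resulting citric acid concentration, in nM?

Overall dilution factor = 40.03 × 200 × 6 × 19.92 = 9.57 × 10⁵.
1.90 M / 9.57 × 10⁵ = 1.99 × 10⁻⁶ M = 1990 nM.

1990 nM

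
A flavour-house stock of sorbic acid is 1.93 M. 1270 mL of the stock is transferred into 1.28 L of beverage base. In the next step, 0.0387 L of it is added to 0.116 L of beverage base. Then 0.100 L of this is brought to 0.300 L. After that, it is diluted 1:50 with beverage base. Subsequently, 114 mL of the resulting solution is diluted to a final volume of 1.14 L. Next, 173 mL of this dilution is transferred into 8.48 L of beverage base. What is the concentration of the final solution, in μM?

3.21 μM

Overall dilution factor = 2.008 × 3.997 × 3 × 50 × 10 × 50.02 = 6.02 × 10⁵.
1.93 M / 6.02 × 10⁵ = 3.21 × 10⁻⁶ M = 3.21 μM.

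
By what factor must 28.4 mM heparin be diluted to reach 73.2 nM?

Factor = C₀/C_target = 28.4 mM / 73.2 nM = 3.88 × 10⁵.

3.88 × 10⁵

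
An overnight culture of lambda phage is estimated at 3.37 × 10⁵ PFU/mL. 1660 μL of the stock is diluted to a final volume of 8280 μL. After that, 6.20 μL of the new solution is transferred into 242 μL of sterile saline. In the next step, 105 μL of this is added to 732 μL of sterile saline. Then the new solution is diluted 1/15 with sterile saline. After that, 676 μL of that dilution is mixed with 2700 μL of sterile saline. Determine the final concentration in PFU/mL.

2.83 PFU/mL

Overall dilution factor = 4.988 × 40.03 × 7.971 × 15 × 4.994 = 1.19 × 10⁵.
3.37 × 10⁵ PFU/mL / 1.19 × 10⁵ = 2.83 PFU/mL.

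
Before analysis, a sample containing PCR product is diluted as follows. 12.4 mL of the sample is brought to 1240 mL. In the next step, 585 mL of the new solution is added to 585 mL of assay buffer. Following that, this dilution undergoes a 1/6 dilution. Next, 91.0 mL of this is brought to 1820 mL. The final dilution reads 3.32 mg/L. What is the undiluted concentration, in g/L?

Overall dilution factor = 100 × 2 × 6 × 20 = 2.40 × 10⁴.
Original = 3.32 mg/L × 2.40 × 10⁴ = 7.97 × 10⁴ mg/L = 79.7 g/L.

79.7 g/L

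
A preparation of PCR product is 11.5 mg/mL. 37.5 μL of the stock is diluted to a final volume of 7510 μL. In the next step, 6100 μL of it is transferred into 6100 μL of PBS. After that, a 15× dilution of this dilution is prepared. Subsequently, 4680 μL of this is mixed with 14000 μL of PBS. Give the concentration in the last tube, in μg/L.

480 μg/L

Overall dilution factor = 200.3 × 2 × 15 × 3.991 = 2.40 × 10⁴.
11.5 mg/mL / 2.40 × 10⁴ = 4.80 × 10⁻⁴ mg/mL = 480 μg/L.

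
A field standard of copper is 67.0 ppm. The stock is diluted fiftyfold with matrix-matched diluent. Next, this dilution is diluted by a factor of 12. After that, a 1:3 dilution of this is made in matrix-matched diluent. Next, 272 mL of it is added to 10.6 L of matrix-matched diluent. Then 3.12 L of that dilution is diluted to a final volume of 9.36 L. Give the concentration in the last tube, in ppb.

Overall dilution factor = 50 × 12 × 3 × 39.97 × 3 = 2.16 × 10⁵.
67.0 ppm / 2.16 × 10⁵ = 3.10 × 10⁻⁴ ppm = 0.310 ppb.

0.310 ppb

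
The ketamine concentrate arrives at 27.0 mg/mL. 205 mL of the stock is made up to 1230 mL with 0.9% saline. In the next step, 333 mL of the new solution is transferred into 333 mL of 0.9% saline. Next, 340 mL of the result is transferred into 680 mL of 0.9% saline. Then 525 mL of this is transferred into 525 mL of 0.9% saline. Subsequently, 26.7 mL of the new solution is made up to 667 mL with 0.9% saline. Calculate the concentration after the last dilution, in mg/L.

Overall dilution factor = 6 × 2 × 3 × 2 × 24.98 = 1799.
27.0 mg/mL / 1799 = 0.0150 mg/mL = 15.0 mg/L.

15.0 mg/L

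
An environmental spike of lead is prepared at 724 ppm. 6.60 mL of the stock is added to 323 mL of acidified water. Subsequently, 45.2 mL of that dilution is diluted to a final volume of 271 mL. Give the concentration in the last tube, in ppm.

2.42 ppm

Overall dilution factor = 49.94 × 5.996 = 299.
724 ppm / 299 = 2.42 ppm.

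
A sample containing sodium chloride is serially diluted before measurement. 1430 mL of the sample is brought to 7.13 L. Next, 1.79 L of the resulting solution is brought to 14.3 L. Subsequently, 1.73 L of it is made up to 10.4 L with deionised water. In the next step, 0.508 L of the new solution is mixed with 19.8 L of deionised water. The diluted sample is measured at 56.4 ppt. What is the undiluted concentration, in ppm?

Overall dilution factor = 4.986 × 7.989 × 6.012 × 39.98 = 9573.
Original = 56.4 ppt × 9573 = 5.40 × 10⁵ ppt = 0.540 ppm.

0.540 ppm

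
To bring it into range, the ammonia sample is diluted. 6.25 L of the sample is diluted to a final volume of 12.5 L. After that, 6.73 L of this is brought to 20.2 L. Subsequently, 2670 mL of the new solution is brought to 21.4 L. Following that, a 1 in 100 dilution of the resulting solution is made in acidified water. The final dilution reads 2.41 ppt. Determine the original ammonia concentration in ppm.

Overall dilution factor = 2 × 3.001 × 8.015 × 100 = 4811.
Original = 2.41 ppt × 4811 = 1.16 × 10⁴ ppt = 0.0116 ppm.

0.0116 ppm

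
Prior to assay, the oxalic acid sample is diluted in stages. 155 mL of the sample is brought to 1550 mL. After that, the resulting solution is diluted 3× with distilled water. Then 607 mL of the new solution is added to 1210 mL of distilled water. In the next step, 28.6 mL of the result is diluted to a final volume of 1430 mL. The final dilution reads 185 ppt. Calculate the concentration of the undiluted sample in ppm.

Overall dilution factor = 10 × 3 × 2.993 × 50 = 4490.
Original = 185 ppt × 4490 = 8.31 × 10⁵ ppt = 0.831 ppm.

0.831 ppm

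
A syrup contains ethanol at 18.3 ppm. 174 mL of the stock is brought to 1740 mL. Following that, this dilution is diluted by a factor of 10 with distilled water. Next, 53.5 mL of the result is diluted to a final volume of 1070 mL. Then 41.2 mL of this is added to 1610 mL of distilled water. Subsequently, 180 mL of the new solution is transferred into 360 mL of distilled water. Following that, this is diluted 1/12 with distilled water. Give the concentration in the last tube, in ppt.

6.34 ppt

Overall dilution factor = 10 × 10 × 20 × 40.08 × 3 × 12 = 2.89 × 10⁶.
18.3 ppm / 2.89 × 10⁶ = 6.34 × 10⁻⁶ ppm = 6.34 ppt.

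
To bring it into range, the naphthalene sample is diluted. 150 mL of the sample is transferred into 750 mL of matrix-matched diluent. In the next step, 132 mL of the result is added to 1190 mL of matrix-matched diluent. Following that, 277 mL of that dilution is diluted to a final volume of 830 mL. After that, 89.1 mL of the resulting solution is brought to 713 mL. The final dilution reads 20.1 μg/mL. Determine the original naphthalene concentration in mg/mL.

Overall dilution factor = 6 × 10.02 × 2.996 × 8.002 = 1441.
Original = 20.1 μg/mL × 1441 = 2.90 × 10⁴ μg/mL = 29.0 mg/mL.

29.0 mg/mL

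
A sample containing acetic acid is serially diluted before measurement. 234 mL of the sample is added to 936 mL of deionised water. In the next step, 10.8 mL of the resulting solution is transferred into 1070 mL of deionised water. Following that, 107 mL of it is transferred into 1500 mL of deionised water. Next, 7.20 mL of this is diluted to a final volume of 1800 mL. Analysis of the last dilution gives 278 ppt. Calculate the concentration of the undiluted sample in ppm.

522 ppm

Overall dilution factor = 5 × 100.1 × 15.02 × 250 = 1.88 × 10⁶.
Original = 278 ppt × 1.88 × 10⁶ = 5.22 × 10⁸ ppt = 522 ppm.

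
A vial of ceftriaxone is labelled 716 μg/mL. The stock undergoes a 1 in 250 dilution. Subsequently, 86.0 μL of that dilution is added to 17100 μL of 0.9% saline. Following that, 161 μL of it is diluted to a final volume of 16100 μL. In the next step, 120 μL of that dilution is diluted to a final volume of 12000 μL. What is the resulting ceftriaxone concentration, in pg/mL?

1.43 pg/mL

Overall dilution factor = 250 × 199.8 × 100 × 100 = 5.00 × 10⁸.
716 μg/mL / 5.00 × 10⁸ = 1.43 × 10⁻⁶ μg/mL = 1.43 pg/mL.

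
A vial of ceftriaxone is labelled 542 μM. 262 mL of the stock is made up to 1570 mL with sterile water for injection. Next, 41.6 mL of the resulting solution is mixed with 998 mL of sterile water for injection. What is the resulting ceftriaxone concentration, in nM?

3620 nM

Overall dilution factor = 5.992 × 24.99 = 150.
542 μM / 150 = 3.62 μM = 3620 nM.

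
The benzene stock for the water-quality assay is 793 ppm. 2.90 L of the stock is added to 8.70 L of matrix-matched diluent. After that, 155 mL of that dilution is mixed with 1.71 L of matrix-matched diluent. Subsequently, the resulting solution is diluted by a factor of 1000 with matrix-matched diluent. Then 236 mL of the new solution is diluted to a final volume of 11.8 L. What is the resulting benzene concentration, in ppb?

0.330 ppb

Overall dilution factor = 4 × 12.03 × 1000 × 50 = 2.41 × 10⁶.
793 ppm / 2.41 × 10⁶ = 3.30 × 10⁻⁴ ppm = 0.330 ppb.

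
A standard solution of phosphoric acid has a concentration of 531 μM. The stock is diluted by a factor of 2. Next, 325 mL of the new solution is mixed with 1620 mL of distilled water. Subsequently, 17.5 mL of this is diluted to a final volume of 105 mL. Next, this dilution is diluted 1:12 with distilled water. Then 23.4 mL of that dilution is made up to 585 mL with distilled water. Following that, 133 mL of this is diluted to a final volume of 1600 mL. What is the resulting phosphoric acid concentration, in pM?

Overall dilution factor = 2 × 5.985 × 6 × 12 × 25 × 12.03 = 2.59 × 10⁵.
531 μM / 2.59 × 10⁵ = 2.05 × 10⁻³ μM = 2050 pM.

2050 pM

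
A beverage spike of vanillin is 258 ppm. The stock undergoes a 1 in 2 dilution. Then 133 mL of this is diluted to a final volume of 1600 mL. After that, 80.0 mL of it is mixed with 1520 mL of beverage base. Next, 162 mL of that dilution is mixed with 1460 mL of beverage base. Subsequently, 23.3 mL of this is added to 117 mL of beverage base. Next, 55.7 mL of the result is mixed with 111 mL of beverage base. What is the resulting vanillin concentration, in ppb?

Overall dilution factor = 2 × 12.03 × 20 × 10.01 × 6.021 × 2.993 = 8.68 × 10⁴.
258 ppm / 8.68 × 10⁴ = 2.97 × 10⁻³ ppm = 2.97 ppb.

2.97 ppb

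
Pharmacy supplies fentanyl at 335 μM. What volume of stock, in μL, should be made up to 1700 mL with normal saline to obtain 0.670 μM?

V₁ = C₂V₂/C₁ = 0.670 × 1700 / 335 = 3.40 mL = 3400 μL.

3400 μL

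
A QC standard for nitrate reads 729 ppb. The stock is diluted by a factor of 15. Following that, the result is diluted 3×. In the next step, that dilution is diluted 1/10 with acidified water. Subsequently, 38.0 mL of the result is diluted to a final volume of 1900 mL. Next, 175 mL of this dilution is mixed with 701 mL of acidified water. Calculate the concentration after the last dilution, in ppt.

Overall dilution factor = 15 × 3 × 10 × 50 × 5.006 = 1.13 × 10⁵.
729 ppb / 1.13 × 10⁵ = 6.47 × 10⁻³ ppb = 6.47 ppt.

6.47 ppt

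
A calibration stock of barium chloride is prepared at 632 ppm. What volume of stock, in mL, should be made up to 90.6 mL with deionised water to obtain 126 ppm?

18.1 mL

V₁ = C₂V₂/C₁ = 126 × 90.6 / 632 = 18.1 mL.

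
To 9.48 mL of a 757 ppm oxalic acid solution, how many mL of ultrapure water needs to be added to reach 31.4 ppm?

V₂ = C₁V₁/C₂ = 757 × 9.48 / 31.4 = 229 mL.
Diluent to add = V₂ − V₁ = 229 − 9.48 = 219 mL.

219 mL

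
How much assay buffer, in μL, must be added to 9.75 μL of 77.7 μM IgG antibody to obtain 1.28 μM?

V₂ = C₁V₁/C₂ = 77.7 × 9.75 / 1.28 = 592 μL.
Diluent to add = V₂ − V₁ = 592 − 9.75 = 582 μL.

582 μL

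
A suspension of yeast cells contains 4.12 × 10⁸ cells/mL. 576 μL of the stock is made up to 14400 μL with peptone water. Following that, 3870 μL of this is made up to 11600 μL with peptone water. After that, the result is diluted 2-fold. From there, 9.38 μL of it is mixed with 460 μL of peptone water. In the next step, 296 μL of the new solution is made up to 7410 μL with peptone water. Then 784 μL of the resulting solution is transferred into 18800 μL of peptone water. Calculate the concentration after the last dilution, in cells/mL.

Overall dilution factor = 25 × 2.997 × 2 × 50.04 × 25.03 × 24.98 = 4.69 × 10⁶.
4.12 × 10⁸ cells/mL / 4.69 × 10⁶ = 87.9 cells/mL.

87.9 cells/mL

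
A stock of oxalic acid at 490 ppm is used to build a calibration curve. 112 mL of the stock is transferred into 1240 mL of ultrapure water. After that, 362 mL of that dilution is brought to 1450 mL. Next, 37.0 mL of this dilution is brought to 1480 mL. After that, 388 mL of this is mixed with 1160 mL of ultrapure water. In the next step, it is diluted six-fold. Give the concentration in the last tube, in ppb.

Overall dilution factor = 12.07 × 4.006 × 40 × 3.990 × 6 = 4.63 × 10⁴.
490 ppm / 4.63 × 10⁴ = 0.0106 ppm = 10.6 ppb.

10.6 ppb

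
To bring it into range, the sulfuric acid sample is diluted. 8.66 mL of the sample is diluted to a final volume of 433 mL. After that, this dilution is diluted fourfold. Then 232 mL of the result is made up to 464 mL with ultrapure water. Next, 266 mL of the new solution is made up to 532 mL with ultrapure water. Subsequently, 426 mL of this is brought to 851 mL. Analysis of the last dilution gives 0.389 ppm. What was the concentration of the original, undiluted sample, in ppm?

622 ppm

Overall dilution factor = 50 × 4 × 2 × 2 × 1.998 = 1598.
Original = 0.389 ppm × 1598 = 622 ppm.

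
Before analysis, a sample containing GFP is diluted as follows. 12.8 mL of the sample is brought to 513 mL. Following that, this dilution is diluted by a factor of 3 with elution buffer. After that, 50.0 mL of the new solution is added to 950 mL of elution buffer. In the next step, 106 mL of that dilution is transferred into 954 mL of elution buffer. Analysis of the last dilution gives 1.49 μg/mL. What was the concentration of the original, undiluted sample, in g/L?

Overall dilution factor = 40.08 × 3 × 20 × 10 = 2.40 × 10⁴.
Original = 1.49 μg/mL × 2.40 × 10⁴ = 3.58 × 10⁴ μg/mL = 35.8 g/L.

35.8 g/L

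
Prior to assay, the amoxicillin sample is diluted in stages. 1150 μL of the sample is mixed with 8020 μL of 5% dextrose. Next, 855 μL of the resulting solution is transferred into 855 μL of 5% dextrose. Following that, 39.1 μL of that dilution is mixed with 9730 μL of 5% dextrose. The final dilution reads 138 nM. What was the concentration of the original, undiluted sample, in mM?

0.550 mM

Overall dilution factor = 7.974 × 2 × 249.8 = 3985.
Original = 138 nM × 3985 = 5.50 × 10⁵ nM = 0.550 mM.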